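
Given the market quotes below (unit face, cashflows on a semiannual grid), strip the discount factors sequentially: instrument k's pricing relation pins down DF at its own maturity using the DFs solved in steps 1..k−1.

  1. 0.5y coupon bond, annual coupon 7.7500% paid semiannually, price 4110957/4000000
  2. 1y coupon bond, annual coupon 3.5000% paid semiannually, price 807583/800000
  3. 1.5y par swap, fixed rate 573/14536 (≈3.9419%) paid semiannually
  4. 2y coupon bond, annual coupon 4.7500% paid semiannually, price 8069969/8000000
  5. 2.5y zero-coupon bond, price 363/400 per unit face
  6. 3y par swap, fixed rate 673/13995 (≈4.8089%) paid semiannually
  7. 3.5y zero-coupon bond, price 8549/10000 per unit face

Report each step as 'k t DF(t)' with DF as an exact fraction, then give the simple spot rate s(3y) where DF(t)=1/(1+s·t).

step 1 [0.5y] bond c/2=31/800: DF=(4110957/4000000 − 31/800·(0))/(1+31/800) = 4947/5000 ≈ 0.989400
step 2 [1y] bond c/2=7/400: DF=(807583/800000 − 7/400·(0.989400))/(1+7/400) = 9751/10000 ≈ 0.975100
step 3 [1.5y] swap r/2=573/29072: DF=(1 − 573/29072·(0.989400+0.975100))/(1+573/29072) = 9427/10000 ≈ 0.942700
step 4 [2y] bond c/2=19/800: DF=(8069969/8000000 − 19/800·(0.989400+0.975100+0.942700))/(1+19/800) = 9179/10000 ≈ 0.917900
step 5 [2.5y] zero: DF = P = 363/400 ≈ 0.907500
step 6 [3y] swap r/2=673/27990: DF=(1 − 673/27990·(0.989400+0.975100+0.942700+0.917900+0.907500))/(1+673/27990) = 4327/5000 ≈ 0.865400
step 7 [3.5y] zero: DF = P = 8549/10000 ≈ 0.854900

1 1/2 4947/5000
2 1 9751/10000
3 3/2 9427/10000
4 2 9179/10000
5 5/2 363/400
6 3 4327/5000
7 7/2 8549/10000
s(3y) = (1/(4327/5000) − 1)/(3) = 673/12981 ≈ 5.1845%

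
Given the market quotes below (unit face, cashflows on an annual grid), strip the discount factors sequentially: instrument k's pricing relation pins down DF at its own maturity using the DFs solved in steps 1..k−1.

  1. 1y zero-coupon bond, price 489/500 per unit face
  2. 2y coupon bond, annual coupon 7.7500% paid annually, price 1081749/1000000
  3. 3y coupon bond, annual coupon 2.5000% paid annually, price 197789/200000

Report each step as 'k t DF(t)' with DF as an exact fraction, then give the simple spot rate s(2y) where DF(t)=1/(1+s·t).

1 1 489/500
2 2 1167/1250
3 3 4591/5000
s(2y) = (1/(1167/1250) − 1)/(2) = 83/2334 ≈ 3.5561%

step 1 [1y] zero: DF = P = 489/500 ≈ 0.978000
step 2 [2y] bond c/1=31/400: DF=(1081749/1000000 − 31/400·(0.978000))/(1+31/400) = 1167/1250 ≈ 0.933600
step 3 [3y] bond c/1=1/40: DF=(197789/200000 − 1/40·(0.978000+0.933600))/(1+1/40) = 4591/5000 ≈ 0.918200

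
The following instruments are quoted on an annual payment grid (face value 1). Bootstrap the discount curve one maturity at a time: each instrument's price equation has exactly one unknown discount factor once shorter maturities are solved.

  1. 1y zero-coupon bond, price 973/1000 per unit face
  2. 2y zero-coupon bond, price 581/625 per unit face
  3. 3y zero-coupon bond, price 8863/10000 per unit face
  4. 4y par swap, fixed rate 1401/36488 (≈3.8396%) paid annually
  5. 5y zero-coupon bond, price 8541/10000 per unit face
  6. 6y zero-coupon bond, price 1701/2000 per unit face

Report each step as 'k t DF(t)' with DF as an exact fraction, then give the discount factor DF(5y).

1 1 973/1000
2 2 581/625
3 3 8863/10000
4 4 8599/10000
5 5 8541/10000
6 6 1701/2000
DF(5y) = 8541/10000 ≈ 0.854100

step 1 [1y] zero: DF = P = 973/1000 ≈ 0.973000
step 2 [2y] zero: DF = P = 581/625 ≈ 0.929600
step 3 [3y] zero: DF = P = 8863/10000 ≈ 0.886300
step 4 [4y] swap r/1=1401/36488: DF=(1 − 1401/36488·(0.973000+0.929600+0.886300))/(1+1401/36488) = 8599/10000 ≈ 0.859900
step 5 [5y] zero: DF = P = 8541/10000 ≈ 0.854100
step 6 [6y] zero: DF = P = 1701/2000 ≈ 0.850500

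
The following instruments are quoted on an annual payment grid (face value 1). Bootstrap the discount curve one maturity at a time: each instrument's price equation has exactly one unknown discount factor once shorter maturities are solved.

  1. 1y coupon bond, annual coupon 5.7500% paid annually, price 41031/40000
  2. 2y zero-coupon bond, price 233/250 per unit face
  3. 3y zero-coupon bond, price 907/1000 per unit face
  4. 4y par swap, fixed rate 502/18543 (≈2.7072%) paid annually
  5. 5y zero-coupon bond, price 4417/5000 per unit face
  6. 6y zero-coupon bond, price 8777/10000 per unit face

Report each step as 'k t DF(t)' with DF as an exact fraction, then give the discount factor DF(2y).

1 1 97/100
2 2 233/250
3 3 907/1000
4 4 2249/2500
5 5 4417/5000
6 6 8777/10000
DF(2y) = 233/250 ≈ 0.932000

step 1 [1y] bond c/1=23/400: DF=(41031/40000 − 23/400·(0))/(1+23/400) = 97/100 ≈ 0.970000
step 2 [2y] zero: DF = P = 233/250 ≈ 0.932000
step 3 [3y] zero: DF = P = 907/1000 ≈ 0.907000
step 4 [4y] swap r/1=502/18543: DF=(1 − 502/18543·(0.970000+0.932000+0.907000))/(1+502/18543) = 2249/2500 ≈ 0.899600
step 5 [5y] zero: DF = P = 4417/5000 ≈ 0.883400
step 6 [6y] zero: DF = P = 8777/10000 ≈ 0.877700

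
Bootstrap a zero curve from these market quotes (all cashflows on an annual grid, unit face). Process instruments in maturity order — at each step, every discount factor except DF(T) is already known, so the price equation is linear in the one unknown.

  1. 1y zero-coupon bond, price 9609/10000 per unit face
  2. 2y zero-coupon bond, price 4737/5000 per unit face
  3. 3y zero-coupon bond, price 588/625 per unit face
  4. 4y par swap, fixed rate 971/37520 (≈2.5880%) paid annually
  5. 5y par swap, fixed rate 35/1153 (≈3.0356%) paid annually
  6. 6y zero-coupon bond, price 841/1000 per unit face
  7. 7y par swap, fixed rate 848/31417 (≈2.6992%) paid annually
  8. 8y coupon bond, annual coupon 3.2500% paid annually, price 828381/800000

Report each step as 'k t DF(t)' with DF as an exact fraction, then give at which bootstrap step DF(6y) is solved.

step 1 [1y] zero: DF = P = 9609/10000 ≈ 0.960900
step 2 [2y] zero: DF = P = 4737/5000 ≈ 0.947400
step 3 [3y] zero: DF = P = 588/625 ≈ 0.940800
step 4 [4y] swap r/1=971/37520: DF=(1 − 971/37520·(0.960900+0.947400+0.940800))/(1+971/37520) = 9029/10000 ≈ 0.902900
step 5 [5y] swap r/1=35/1153: DF=(1 − 35/1153·(0.960900+0.947400+0.940800+0.902900))/(1+35/1153) = 43/50 ≈ 0.860000
step 6 [6y] zero: DF = P = 841/1000 ≈ 0.841000
step 7 [7y] swap r/1=848/31417: DF=(1 − 848/31417·(0.960900+0.947400+0.940800+0.902900+0.860000+0.841000))/(1+848/31417) = 519/625 ≈ 0.830400
step 8 [8y] bond c/1=13/400: DF=(828381/800000 − 13/400·(0.960900+0.947400+0.940800+0.902900+0.860000+0.841000+0.830400))/(1+13/400) = 8051/10000 ≈ 0.805100

1 1 9609/10000
2 2 4737/5000
3 3 588/625
4 4 9029/10000
5 5 43/50
6 6 841/1000
7 7 519/625
8 8 8051/10000
DF(6y) is solved at step 6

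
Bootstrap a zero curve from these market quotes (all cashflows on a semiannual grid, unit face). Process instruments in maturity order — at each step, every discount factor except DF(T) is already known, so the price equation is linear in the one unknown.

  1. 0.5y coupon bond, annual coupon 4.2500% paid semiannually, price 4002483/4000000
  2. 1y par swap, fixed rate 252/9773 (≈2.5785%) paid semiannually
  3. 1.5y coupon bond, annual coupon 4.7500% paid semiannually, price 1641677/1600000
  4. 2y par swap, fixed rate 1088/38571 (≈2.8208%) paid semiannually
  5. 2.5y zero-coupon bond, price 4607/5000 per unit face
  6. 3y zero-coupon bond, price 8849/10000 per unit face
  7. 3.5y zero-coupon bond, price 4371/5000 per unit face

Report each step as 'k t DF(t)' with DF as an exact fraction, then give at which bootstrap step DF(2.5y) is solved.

step 1 [0.5y] bond c/2=17/800: DF=(4002483/4000000 − 17/800·(0))/(1+17/800) = 4899/5000 ≈ 0.979800
step 2 [1y] swap r/2=126/9773: DF=(1 − 126/9773·(0.979800))/(1+126/9773) = 2437/2500 ≈ 0.974800
step 3 [1.5y] bond c/2=19/800: DF=(1641677/1600000 − 19/800·(0.979800+0.974800))/(1+19/800) = 9569/10000 ≈ 0.956900
step 4 [2y] swap r/2=544/38571: DF=(1 − 544/38571·(0.979800+0.974800+0.956900))/(1+544/38571) = 591/625 ≈ 0.945600
step 5 [2.5y] zero: DF = P = 4607/5000 ≈ 0.921400
step 6 [3y] zero: DF = P = 8849/10000 ≈ 0.884900
step 7 [3.5y] zero: DF = P = 4371/5000 ≈ 0.874200

1 1/2 4899/5000
2 1 2437/2500
3 3/2 9569/10000
4 2 591/625
5 5/2 4607/5000
6 3 8849/10000
7 7/2 4371/5000
DF(2.5y) is solved at step 5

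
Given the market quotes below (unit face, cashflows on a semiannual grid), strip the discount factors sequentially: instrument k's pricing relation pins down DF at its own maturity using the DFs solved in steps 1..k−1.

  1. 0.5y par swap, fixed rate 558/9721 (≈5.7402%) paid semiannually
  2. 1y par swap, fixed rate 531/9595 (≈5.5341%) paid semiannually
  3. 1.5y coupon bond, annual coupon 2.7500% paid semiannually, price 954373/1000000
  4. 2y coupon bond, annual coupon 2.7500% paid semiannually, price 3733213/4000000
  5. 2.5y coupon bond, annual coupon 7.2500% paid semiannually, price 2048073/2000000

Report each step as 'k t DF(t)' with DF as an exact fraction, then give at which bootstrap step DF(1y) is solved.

step 1 [0.5y] swap r/2=279/9721: DF=(1 − 279/9721·(0))/(1+279/9721) = 9721/10000 ≈ 0.972100
step 2 [1y] swap r/2=531/19190: DF=(1 − 531/19190·(0.972100))/(1+531/19190) = 9469/10000 ≈ 0.946900
step 3 [1.5y] bond c/2=11/800: DF=(954373/1000000 − 11/800·(0.972100+0.946900))/(1+11/800) = 4577/5000 ≈ 0.915400
step 4 [2y] bond c/2=11/800: DF=(3733213/4000000 − 11/800·(0.972100+0.946900+0.915400))/(1+11/800) = 4411/5000 ≈ 0.882200
step 5 [2.5y] bond c/2=29/800: DF=(2048073/2000000 − 29/800·(0.972100+0.946900+0.915400+0.882200))/(1+29/800) = 4291/5000 ≈ 0.858200

1 1/2 9721/10000
2 1 9469/10000
3 3/2 4577/5000
4 2 4411/5000
5 5/2 4291/5000
DF(1y) is solved at step 2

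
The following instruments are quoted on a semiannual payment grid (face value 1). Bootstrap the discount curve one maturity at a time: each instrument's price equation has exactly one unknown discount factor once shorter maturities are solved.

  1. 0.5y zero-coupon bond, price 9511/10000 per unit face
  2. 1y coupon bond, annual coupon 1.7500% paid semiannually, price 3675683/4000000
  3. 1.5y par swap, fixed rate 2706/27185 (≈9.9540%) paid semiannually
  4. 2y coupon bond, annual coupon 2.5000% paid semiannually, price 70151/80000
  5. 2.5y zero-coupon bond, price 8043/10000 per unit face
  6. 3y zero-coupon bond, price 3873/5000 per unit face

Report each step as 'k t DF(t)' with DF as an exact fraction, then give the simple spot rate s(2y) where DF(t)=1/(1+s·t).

1 1/2 9511/10000
2 1 9027/10000
3 3/2 8647/10000
4 2 333/400
5 5/2 8043/10000
6 3 3873/5000
s(2y) = (1/(333/400) − 1)/(2) = 67/666 ≈ 10.0601%

step 1 [0.5y] zero: DF = P = 9511/10000 ≈ 0.951100
step 2 [1y] bond c/2=7/800: DF=(3675683/4000000 − 7/800·(0.951100))/(1+7/800) = 9027/10000 ≈ 0.902700
step 3 [1.5y] swap r/2=1353/27185: DF=(1 − 1353/27185·(0.951100+0.902700))/(1+1353/27185) = 8647/10000 ≈ 0.864700
step 4 [2y] bond c/2=1/80: DF=(70151/80000 − 1/80·(0.951100+0.902700+0.864700))/(1+1/80) = 333/400 ≈ 0.832500
step 5 [2.5y] zero: DF = P = 8043/10000 ≈ 0.804300
step 6 [3y] zero: DF = P = 3873/5000 ≈ 0.774600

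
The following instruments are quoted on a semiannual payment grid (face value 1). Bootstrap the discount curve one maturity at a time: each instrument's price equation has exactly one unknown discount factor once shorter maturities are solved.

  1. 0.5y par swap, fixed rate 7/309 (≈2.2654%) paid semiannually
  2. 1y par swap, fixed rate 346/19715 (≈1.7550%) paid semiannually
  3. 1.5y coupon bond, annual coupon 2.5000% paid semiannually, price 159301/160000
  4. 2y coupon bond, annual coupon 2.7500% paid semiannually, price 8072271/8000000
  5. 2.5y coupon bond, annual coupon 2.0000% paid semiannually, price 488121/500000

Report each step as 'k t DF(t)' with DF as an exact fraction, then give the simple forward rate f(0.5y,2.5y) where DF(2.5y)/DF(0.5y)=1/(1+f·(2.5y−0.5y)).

step 1 [0.5y] swap r/2=7/618: DF=(1 − 7/618·(0))/(1+7/618) = 618/625 ≈ 0.988800
step 2 [1y] swap r/2=173/19715: DF=(1 − 173/19715·(0.988800))/(1+173/19715) = 9827/10000 ≈ 0.982700
step 3 [1.5y] bond c/2=1/80: DF=(159301/160000 − 1/80·(0.988800+0.982700))/(1+1/80) = 959/1000 ≈ 0.959000
step 4 [2y] bond c/2=11/800: DF=(8072271/8000000 − 11/800·(0.988800+0.982700+0.959000))/(1+11/800) = 2389/2500 ≈ 0.955600
step 5 [2.5y] bond c/2=1/100: DF=(488121/500000 − 1/100·(0.988800+0.982700+0.959000+0.955600))/(1+1/100) = 9281/10000 ≈ 0.928100

1 1/2 618/625
2 1 9827/10000
3 3/2 959/1000
4 2 2389/2500
5 5/2 9281/10000
f(0.5y,2.5y) = ((618/625)/(9281/10000) − 1)/(2) = 607/18562 ≈ 3.2701%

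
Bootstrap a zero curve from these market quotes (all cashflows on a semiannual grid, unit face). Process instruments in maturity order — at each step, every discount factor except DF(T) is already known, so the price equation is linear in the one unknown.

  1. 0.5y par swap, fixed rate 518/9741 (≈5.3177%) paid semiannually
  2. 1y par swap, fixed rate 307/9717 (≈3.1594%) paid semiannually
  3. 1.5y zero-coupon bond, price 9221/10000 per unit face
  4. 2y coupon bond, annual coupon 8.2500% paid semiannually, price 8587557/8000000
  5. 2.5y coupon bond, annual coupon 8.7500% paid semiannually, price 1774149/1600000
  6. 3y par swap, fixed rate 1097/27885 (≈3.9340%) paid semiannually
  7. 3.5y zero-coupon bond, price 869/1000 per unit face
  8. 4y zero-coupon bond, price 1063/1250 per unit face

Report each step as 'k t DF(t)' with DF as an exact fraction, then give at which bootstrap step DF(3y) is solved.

step 1 [0.5y] swap r/2=259/9741: DF=(1 − 259/9741·(0))/(1+259/9741) = 9741/10000 ≈ 0.974100
step 2 [1y] swap r/2=307/19434: DF=(1 − 307/19434·(0.974100))/(1+307/19434) = 9693/10000 ≈ 0.969300
step 3 [1.5y] zero: DF = P = 9221/10000 ≈ 0.922100
step 4 [2y] bond c/2=33/800: DF=(8587557/8000000 − 33/800·(0.974100+0.969300+0.922100))/(1+33/800) = 4587/5000 ≈ 0.917400
step 5 [2.5y] bond c/2=7/160: DF=(1774149/1600000 − 7/160·(0.974100+0.969300+0.922100+0.917400))/(1+7/160) = 4519/5000 ≈ 0.903800
step 6 [3y] swap r/2=1097/55770: DF=(1 − 1097/55770·(0.974100+0.969300+0.922100+0.917400+0.903800))/(1+1097/55770) = 8903/10000 ≈ 0.890300
step 7 [3.5y] zero: DF = P = 869/1000 ≈ 0.869000
step 8 [4y] zero: DF = P = 1063/1250 ≈ 0.850400

1 1/2 9741/10000
2 1 9693/10000
3 3/2 9221/10000
4 2 4587/5000
5 5/2 4519/5000
6 3 8903/10000
7 7/2 869/1000
8 4 1063/1250
DF(3y) is solved at step 6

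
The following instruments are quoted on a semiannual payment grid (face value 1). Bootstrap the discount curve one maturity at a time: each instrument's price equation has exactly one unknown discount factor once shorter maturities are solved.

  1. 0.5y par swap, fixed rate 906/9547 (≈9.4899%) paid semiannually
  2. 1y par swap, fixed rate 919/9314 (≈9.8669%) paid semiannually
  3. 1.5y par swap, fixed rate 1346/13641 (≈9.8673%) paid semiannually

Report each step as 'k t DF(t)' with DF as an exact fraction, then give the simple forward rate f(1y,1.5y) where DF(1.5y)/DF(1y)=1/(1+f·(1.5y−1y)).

step 1 [0.5y] swap r/2=453/9547: DF=(1 − 453/9547·(0))/(1+453/9547) = 9547/10000 ≈ 0.954700
step 2 [1y] swap r/2=919/18628: DF=(1 − 919/18628·(0.954700))/(1+919/18628) = 9081/10000 ≈ 0.908100
step 3 [1.5y] swap r/2=673/13641: DF=(1 − 673/13641·(0.954700+0.908100))/(1+673/13641) = 4327/5000 ≈ 0.865400

1 1/2 9547/10000
2 1 9081/10000
3 3/2 4327/5000
f(1y,1.5y) = ((9081/10000)/(4327/5000) − 1)/(1/2) = 427/4327 ≈ 9.8683%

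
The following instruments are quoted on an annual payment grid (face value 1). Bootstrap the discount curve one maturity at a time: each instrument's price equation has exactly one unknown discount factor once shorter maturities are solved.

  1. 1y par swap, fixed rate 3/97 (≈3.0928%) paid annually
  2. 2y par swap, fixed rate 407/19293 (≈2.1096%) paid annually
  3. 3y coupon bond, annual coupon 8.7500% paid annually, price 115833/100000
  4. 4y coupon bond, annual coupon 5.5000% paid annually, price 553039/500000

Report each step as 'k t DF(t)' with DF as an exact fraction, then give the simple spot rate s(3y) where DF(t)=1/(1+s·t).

1 1 97/100
2 2 9593/10000
3 3 9099/10000
4 4 2251/2500
s(3y) = (1/(9099/10000) − 1)/(3) = 901/27297 ≈ 3.3007%

step 1 [1y] swap r/1=3/97: DF=(1 − 3/97·(0))/(1+3/97) = 97/100 ≈ 0.970000
step 2 [2y] swap r/1=407/19293: DF=(1 − 407/19293·(0.970000))/(1+407/19293) = 9593/10000 ≈ 0.959300
step 3 [3y] bond c/1=7/80: DF=(115833/100000 − 7/80·(0.970000+0.959300))/(1+7/80) = 9099/10000 ≈ 0.909900
step 4 [4y] bond c/1=11/200: DF=(553039/500000 − 11/200·(0.970000+0.959300+0.909900))/(1+11/200) = 2251/2500 ≈ 0.900400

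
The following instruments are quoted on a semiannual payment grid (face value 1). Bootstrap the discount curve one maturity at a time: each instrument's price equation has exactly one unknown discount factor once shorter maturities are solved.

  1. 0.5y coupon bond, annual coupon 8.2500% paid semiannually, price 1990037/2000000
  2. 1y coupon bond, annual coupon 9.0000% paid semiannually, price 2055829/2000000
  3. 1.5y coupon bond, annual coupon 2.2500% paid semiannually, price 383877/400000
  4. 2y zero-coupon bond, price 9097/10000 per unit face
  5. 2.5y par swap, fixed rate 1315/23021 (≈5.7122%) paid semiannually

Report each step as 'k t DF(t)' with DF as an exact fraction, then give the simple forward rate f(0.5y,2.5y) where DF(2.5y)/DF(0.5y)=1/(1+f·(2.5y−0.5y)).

1 1/2 2389/2500
2 1 377/400
3 3/2 9279/10000
4 2 9097/10000
5 5/2 1737/2000
f(0.5y,2.5y) = ((2389/2500)/(1737/2000) − 1)/(2) = 871/17370 ≈ 5.0144%

step 1 [0.5y] bond c/2=33/800: DF=(1990037/2000000 − 33/800·(0))/(1+33/800) = 2389/2500 ≈ 0.955600
step 2 [1y] bond c/2=9/200: DF=(2055829/2000000 − 9/200·(0.955600))/(1+9/200) = 377/400 ≈ 0.942500
step 3 [1.5y] bond c/2=9/800: DF=(383877/400000 − 9/800·(0.955600+0.942500))/(1+9/800) = 9279/10000 ≈ 0.927900
step 4 [2y] zero: DF = P = 9097/10000 ≈ 0.909700
step 5 [2.5y] swap r/2=1315/46042: DF=(1 − 1315/46042·(0.955600+0.942500+0.927900+0.909700))/(1+1315/46042) = 1737/2000 ≈ 0.868500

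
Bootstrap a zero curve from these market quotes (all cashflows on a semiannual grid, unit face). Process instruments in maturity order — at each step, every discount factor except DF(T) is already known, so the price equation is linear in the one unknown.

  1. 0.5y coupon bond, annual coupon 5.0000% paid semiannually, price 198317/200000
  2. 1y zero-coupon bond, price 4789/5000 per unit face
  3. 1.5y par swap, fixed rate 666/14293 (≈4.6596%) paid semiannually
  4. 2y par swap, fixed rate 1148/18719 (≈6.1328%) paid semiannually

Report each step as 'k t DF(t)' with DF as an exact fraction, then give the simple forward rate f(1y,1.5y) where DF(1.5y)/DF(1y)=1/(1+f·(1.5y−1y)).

1 1/2 4837/5000
2 1 4789/5000
3 3/2 4667/5000
4 2 2213/2500
f(1y,1.5y) = ((4789/5000)/(4667/5000) − 1)/(1/2) = 244/4667 ≈ 5.2282%

step 1 [0.5y] bond c/2=1/40: DF=(198317/200000 − 1/40·(0))/(1+1/40) = 4837/5000 ≈ 0.967400
step 2 [1y] zero: DF = P = 4789/5000 ≈ 0.957800
step 3 [1.5y] swap r/2=333/14293: DF=(1 − 333/14293·(0.967400+0.957800))/(1+333/14293) = 4667/5000 ≈ 0.933400
step 4 [2y] swap r/2=574/18719: DF=(1 − 574/18719·(0.967400+0.957800+0.933400))/(1+574/18719) = 2213/2500 ≈ 0.885200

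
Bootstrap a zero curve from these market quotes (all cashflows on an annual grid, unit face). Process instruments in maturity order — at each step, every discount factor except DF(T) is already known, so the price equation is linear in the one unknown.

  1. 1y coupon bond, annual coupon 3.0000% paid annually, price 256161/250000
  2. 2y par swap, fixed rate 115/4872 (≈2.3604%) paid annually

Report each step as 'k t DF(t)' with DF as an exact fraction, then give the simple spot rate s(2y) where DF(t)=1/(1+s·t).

1 1 2487/2500
2 2 477/500
s(2y) = (1/(477/500) − 1)/(2) = 23/954 ≈ 2.4109%

step 1 [1y] bond c/1=3/100: DF=(256161/250000 − 3/100·(0))/(1+3/100) = 2487/2500 ≈ 0.994800
step 2 [2y] swap r/1=115/4872: DF=(1 − 115/4872·(0.994800))/(1+115/4872) = 477/500 ≈ 0.954000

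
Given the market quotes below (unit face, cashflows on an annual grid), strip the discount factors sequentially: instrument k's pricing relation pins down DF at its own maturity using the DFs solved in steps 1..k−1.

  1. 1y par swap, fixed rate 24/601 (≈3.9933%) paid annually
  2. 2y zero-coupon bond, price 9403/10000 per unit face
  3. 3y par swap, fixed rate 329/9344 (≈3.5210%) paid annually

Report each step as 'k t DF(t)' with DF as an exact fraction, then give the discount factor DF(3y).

step 1 [1y] swap r/1=24/601: DF=(1 − 24/601·(0))/(1+24/601) = 601/625 ≈ 0.961600
step 2 [2y] zero: DF = P = 9403/10000 ≈ 0.940300
step 3 [3y] swap r/1=329/9344: DF=(1 − 329/9344·(0.961600+0.940300))/(1+329/9344) = 9013/10000 ≈ 0.901300

1 1 601/625
2 2 9403/10000
3 3 9013/10000
DF(3y) = 9013/10000 ≈ 0.901300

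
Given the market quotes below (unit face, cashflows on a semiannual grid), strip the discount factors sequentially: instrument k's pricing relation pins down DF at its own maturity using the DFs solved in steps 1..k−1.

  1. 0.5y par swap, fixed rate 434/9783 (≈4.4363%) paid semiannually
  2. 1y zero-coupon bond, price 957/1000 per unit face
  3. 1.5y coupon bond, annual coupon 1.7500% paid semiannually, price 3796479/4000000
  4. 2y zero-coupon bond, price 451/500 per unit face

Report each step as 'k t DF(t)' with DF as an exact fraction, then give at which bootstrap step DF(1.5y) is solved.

1 1/2 9783/10000
2 1 957/1000
3 3/2 9241/10000
4 2 451/500
DF(1.5y) is solved at step 3

step 1 [0.5y] swap r/2=217/9783: DF=(1 − 217/9783·(0))/(1+217/9783) = 9783/10000 ≈ 0.978300
step 2 [1y] zero: DF = P = 957/1000 ≈ 0.957000
step 3 [1.5y] bond c/2=7/800: DF=(3796479/4000000 − 7/800·(0.978300+0.957000))/(1+7/800) = 9241/10000 ≈ 0.924100
step 4 [2y] zero: DF = P = 451/500 ≈ 0.902000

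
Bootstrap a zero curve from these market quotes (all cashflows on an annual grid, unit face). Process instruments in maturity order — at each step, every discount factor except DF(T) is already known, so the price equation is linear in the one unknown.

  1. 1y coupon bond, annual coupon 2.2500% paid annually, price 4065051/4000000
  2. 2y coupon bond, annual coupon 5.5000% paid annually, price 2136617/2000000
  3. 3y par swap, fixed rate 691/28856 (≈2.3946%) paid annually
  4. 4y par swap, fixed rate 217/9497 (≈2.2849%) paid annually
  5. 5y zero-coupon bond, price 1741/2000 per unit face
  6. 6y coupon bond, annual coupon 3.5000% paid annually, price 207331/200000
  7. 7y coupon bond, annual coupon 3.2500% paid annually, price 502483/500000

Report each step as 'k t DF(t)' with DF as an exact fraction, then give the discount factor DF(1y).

1 1 9939/10000
2 2 1201/1250
3 3 9309/10000
4 4 2283/2500
5 5 1741/2000
6 6 8437/10000
7 7 3999/5000
DF(1y) = 9939/10000 ≈ 0.993900

step 1 [1y] bond c/1=9/400: DF=(4065051/4000000 − 9/400·(0))/(1+9/400) = 9939/10000 ≈ 0.993900
step 2 [2y] bond c/1=11/200: DF=(2136617/2000000 − 11/200·(0.993900))/(1+11/200) = 1201/1250 ≈ 0.960800
step 3 [3y] swap r/1=691/28856: DF=(1 − 691/28856·(0.993900+0.960800))/(1+691/28856) = 9309/10000 ≈ 0.930900
step 4 [4y] swap r/1=217/9497: DF=(1 − 217/9497·(0.993900+0.960800+0.930900))/(1+217/9497) = 2283/2500 ≈ 0.913200
step 5 [5y] zero: DF = P = 1741/2000 ≈ 0.870500
step 6 [6y] bond c/1=7/200: DF=(207331/200000 − 7/200·(0.993900+0.960800+0.930900+0.913200+0.870500))/(1+7/200) = 8437/10000 ≈ 0.843700
step 7 [7y] bond c/1=13/400: DF=(502483/500000 − 13/400·(0.993900+0.960800+0.930900+0.913200+0.870500+0.843700))/(1+13/400) = 3999/5000 ≈ 0.799800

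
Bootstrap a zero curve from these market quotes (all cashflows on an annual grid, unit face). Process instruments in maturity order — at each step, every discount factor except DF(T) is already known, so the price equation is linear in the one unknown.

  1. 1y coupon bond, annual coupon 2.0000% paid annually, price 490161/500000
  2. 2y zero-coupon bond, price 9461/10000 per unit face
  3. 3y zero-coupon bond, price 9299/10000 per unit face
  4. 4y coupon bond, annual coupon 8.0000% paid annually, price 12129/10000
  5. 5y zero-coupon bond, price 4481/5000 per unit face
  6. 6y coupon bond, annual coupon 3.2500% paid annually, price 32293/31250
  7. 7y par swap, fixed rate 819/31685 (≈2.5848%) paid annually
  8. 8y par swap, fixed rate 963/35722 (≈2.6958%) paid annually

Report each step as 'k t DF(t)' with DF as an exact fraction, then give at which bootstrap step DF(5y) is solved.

step 1 [1y] bond c/1=1/50: DF=(490161/500000 − 1/50·(0))/(1+1/50) = 9611/10000 ≈ 0.961100
step 2 [2y] zero: DF = P = 9461/10000 ≈ 0.946100
step 3 [3y] zero: DF = P = 9299/10000 ≈ 0.929900
step 4 [4y] bond c/1=2/25: DF=(12129/10000 − 2/25·(0.961100+0.946100+0.929900))/(1+2/25) = 9129/10000 ≈ 0.912900
step 5 [5y] zero: DF = P = 4481/5000 ≈ 0.896200
step 6 [6y] bond c/1=13/400: DF=(32293/31250 − 13/400·(0.961100+0.946100+0.929900+0.912900+0.896200))/(1+13/400) = 4273/5000 ≈ 0.854600
step 7 [7y] swap r/1=819/31685: DF=(1 − 819/31685·(0.961100+0.946100+0.929900+0.912900+0.896200+0.854600))/(1+819/31685) = 4181/5000 ≈ 0.836200
step 8 [8y] swap r/1=963/35722: DF=(1 − 963/35722·(0.961100+0.946100+0.929900+0.912900+0.896200+0.854600+0.836200))/(1+963/35722) = 4037/5000 ≈ 0.807400

1 1 9611/10000
2 2 9461/10000
3 3 9299/10000
4 4 9129/10000
5 5 4481/5000
6 6 4273/5000
7 7 4181/5000
8 8 4037/5000
DF(5y) is solved at step 5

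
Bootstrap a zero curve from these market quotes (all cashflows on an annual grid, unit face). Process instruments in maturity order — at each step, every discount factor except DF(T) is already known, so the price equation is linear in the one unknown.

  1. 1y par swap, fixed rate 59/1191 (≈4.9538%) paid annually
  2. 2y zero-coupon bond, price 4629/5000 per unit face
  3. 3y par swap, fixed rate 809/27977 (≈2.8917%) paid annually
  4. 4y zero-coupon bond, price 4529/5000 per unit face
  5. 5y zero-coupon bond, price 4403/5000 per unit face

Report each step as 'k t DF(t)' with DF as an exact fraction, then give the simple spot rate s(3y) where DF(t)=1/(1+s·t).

step 1 [1y] swap r/1=59/1191: DF=(1 − 59/1191·(0))/(1+59/1191) = 1191/1250 ≈ 0.952800
step 2 [2y] zero: DF = P = 4629/5000 ≈ 0.925800
step 3 [3y] swap r/1=809/27977: DF=(1 − 809/27977·(0.952800+0.925800))/(1+809/27977) = 9191/10000 ≈ 0.919100
step 4 [4y] zero: DF = P = 4529/5000 ≈ 0.905800
step 5 [5y] zero: DF = P = 4403/5000 ≈ 0.880600

1 1 1191/1250
2 2 4629/5000
3 3 9191/10000
4 4 4529/5000
5 5 4403/5000
s(3y) = (1/(9191/10000) − 1)/(3) = 809/27573 ≈ 2.9340%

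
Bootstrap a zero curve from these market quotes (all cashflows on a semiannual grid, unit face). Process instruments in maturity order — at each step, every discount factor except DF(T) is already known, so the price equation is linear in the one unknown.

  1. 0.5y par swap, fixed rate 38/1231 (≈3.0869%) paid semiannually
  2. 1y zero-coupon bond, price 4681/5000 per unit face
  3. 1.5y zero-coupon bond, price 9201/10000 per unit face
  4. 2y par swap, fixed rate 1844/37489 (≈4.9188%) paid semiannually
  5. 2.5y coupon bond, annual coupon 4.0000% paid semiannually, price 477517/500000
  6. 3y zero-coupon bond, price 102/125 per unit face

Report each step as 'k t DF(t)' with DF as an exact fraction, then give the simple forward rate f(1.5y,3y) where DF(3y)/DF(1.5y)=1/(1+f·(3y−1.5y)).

step 1 [0.5y] swap r/2=19/1231: DF=(1 − 19/1231·(0))/(1+19/1231) = 1231/1250 ≈ 0.984800
step 2 [1y] zero: DF = P = 4681/5000 ≈ 0.936200
step 3 [1.5y] zero: DF = P = 9201/10000 ≈ 0.920100
step 4 [2y] swap r/2=922/37489: DF=(1 − 922/37489·(0.984800+0.936200+0.920100))/(1+922/37489) = 4539/5000 ≈ 0.907800
step 5 [2.5y] bond c/2=1/50: DF=(477517/500000 − 1/50·(0.984800+0.936200+0.920100+0.907800))/(1+1/50) = 2157/2500 ≈ 0.862800
step 6 [3y] zero: DF = P = 102/125 ≈ 0.816000

1 1/2 1231/1250
2 1 4681/5000
3 3/2 9201/10000
4 2 4539/5000
5 5/2 2157/2500
6 3 102/125
f(1.5y,3y) = ((9201/10000)/(102/125) − 1)/(3/2) = 347/4080 ≈ 8.5049%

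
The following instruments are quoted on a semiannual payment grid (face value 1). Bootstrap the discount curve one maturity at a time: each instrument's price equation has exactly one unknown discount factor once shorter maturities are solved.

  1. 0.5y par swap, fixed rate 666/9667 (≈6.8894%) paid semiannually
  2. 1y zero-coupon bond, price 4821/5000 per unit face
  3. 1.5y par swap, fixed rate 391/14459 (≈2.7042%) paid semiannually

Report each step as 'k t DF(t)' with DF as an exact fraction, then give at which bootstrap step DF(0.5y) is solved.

1 1/2 9667/10000
2 1 4821/5000
3 3/2 9609/10000
DF(0.5y) is solved at step 1

step 1 [0.5y] swap r/2=333/9667: DF=(1 − 333/9667·(0))/(1+333/9667) = 9667/10000 ≈ 0.966700
step 2 [1y] zero: DF = P = 4821/5000 ≈ 0.964200
step 3 [1.5y] swap r/2=391/28918: DF=(1 − 391/28918·(0.966700+0.964200))/(1+391/28918) = 9609/10000 ≈ 0.960900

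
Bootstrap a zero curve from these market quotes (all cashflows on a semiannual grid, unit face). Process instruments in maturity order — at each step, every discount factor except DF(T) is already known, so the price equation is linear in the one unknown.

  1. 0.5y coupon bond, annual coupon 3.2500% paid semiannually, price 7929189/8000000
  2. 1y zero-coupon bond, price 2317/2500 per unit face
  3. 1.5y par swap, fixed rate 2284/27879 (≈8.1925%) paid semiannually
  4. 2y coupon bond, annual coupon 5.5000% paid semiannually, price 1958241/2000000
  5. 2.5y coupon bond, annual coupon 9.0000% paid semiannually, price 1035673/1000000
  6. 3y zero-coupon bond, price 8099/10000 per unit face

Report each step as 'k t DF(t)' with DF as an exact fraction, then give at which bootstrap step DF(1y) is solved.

1 1/2 9753/10000
2 1 2317/2500
3 3/2 4429/5000
4 2 8783/10000
5 5/2 2083/2500
6 3 8099/10000
DF(1y) is solved at step 2

step 1 [0.5y] bond c/2=13/800: DF=(7929189/8000000 − 13/800·(0))/(1+13/800) = 9753/10000 ≈ 0.975300
step 2 [1y] zero: DF = P = 2317/2500 ≈ 0.926800
step 3 [1.5y] swap r/2=1142/27879: DF=(1 − 1142/27879·(0.975300+0.926800))/(1+1142/27879) = 4429/5000 ≈ 0.885800
step 4 [2y] bond c/2=11/400: DF=(1958241/2000000 − 11/400·(0.975300+0.926800+0.885800))/(1+11/400) = 8783/10000 ≈ 0.878300
step 5 [2.5y] bond c/2=9/200: DF=(1035673/1000000 − 9/200·(0.975300+0.926800+0.885800+0.878300))/(1+9/200) = 2083/2500 ≈ 0.833200
step 6 [3y] zero: DF = P = 8099/10000 ≈ 0.809900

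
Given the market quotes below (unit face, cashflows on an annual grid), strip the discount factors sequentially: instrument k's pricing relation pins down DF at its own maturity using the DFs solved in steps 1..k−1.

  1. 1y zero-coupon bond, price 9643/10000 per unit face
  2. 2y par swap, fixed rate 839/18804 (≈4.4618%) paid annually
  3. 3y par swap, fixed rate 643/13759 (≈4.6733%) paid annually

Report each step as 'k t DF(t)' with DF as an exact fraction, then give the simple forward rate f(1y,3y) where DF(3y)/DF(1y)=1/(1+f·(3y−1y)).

step 1 [1y] zero: DF = P = 9643/10000 ≈ 0.964300
step 2 [2y] swap r/1=839/18804: DF=(1 − 839/18804·(0.964300))/(1+839/18804) = 9161/10000 ≈ 0.916100
step 3 [3y] swap r/1=643/13759: DF=(1 − 643/13759·(0.964300+0.916100))/(1+643/13759) = 4357/5000 ≈ 0.871400

1 1 9643/10000
2 2 9161/10000
3 3 4357/5000
f(1y,3y) = ((9643/10000)/(4357/5000) − 1)/(2) = 929/17428 ≈ 5.3305%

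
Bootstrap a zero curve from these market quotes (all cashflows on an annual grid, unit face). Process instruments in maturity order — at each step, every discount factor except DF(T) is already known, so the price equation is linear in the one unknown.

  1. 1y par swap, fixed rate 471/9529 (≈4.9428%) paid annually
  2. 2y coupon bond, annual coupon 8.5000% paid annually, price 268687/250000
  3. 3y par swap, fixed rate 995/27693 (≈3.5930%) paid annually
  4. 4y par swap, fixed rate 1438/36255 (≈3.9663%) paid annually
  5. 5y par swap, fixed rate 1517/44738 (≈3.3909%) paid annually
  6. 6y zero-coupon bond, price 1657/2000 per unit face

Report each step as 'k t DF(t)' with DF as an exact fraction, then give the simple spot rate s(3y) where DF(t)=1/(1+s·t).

1 1 9529/10000
2 2 9159/10000
3 3 1801/2000
4 4 4281/5000
5 5 8483/10000
6 6 1657/2000
s(3y) = (1/(1801/2000) − 1)/(3) = 199/5403 ≈ 3.6831%

step 1 [1y] swap r/1=471/9529: DF=(1 − 471/9529·(0))/(1+471/9529) = 9529/10000 ≈ 0.952900
step 2 [2y] bond c/1=17/200: DF=(268687/250000 − 17/200·(0.952900))/(1+17/200) = 9159/10000 ≈ 0.915900
step 3 [3y] swap r/1=995/27693: DF=(1 − 995/27693·(0.952900+0.915900))/(1+995/27693) = 1801/2000 ≈ 0.900500
step 4 [4y] swap r/1=1438/36255: DF=(1 − 1438/36255·(0.952900+0.915900+0.900500))/(1+1438/36255) = 4281/5000 ≈ 0.856200
step 5 [5y] swap r/1=1517/44738: DF=(1 − 1517/44738·(0.952900+0.915900+0.900500+0.856200))/(1+1517/44738) = 8483/10000 ≈ 0.848300
step 6 [6y] zero: DF = P = 1657/2000 ≈ 0.828500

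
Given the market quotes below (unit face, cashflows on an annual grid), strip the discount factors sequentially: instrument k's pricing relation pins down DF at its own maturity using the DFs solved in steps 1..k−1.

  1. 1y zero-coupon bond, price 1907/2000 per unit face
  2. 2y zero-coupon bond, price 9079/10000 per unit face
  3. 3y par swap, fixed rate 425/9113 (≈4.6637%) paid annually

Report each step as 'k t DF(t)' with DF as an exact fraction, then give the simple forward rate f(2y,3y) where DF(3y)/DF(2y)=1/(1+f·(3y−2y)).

1 1 1907/2000
2 2 9079/10000
3 3 349/400
f(2y,3y) = ((9079/10000)/(349/400) − 1)/(1) = 354/8725 ≈ 4.0573%

step 1 [1y] zero: DF = P = 1907/2000 ≈ 0.953500
step 2 [2y] zero: DF = P = 9079/10000 ≈ 0.907900
step 3 [3y] swap r/1=425/9113: DF=(1 − 425/9113·(0.953500+0.907900))/(1+425/9113) = 349/400 ≈ 0.872500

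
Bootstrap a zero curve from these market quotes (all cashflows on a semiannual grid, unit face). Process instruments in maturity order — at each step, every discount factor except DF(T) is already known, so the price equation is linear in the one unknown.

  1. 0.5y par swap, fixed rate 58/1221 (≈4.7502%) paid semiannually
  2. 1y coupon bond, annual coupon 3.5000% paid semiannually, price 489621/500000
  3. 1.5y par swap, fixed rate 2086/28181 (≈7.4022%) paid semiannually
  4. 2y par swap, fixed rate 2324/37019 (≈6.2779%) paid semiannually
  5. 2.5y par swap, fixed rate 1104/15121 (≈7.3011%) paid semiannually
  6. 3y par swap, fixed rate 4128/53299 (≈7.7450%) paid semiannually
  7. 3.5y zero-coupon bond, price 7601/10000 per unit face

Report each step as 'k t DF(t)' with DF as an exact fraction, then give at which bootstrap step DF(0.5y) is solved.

1 1/2 1221/1250
2 1 591/625
3 3/2 8957/10000
4 2 4419/5000
5 5/2 1043/1250
6 3 496/625
7 7/2 7601/10000
DF(0.5y) is solved at step 1

step 1 [0.5y] swap r/2=29/1221: DF=(1 − 29/1221·(0))/(1+29/1221) = 1221/1250 ≈ 0.976800
step 2 [1y] bond c/2=7/400: DF=(489621/500000 − 7/400·(0.976800))/(1+7/400) = 591/625 ≈ 0.945600
step 3 [1.5y] swap r/2=1043/28181: DF=(1 − 1043/28181·(0.976800+0.945600))/(1+1043/28181) = 8957/10000 ≈ 0.895700
step 4 [2y] swap r/2=1162/37019: DF=(1 − 1162/37019·(0.976800+0.945600+0.895700))/(1+1162/37019) = 4419/5000 ≈ 0.883800
step 5 [2.5y] swap r/2=552/15121: DF=(1 − 552/15121·(0.976800+0.945600+0.895700+0.883800))/(1+552/15121) = 1043/1250 ≈ 0.834400
step 6 [3y] swap r/2=2064/53299: DF=(1 − 2064/53299·(0.976800+0.945600+0.895700+0.883800+0.834400))/(1+2064/53299) = 496/625 ≈ 0.793600
step 7 [3.5y] zero: DF = P = 7601/10000 ≈ 0.760100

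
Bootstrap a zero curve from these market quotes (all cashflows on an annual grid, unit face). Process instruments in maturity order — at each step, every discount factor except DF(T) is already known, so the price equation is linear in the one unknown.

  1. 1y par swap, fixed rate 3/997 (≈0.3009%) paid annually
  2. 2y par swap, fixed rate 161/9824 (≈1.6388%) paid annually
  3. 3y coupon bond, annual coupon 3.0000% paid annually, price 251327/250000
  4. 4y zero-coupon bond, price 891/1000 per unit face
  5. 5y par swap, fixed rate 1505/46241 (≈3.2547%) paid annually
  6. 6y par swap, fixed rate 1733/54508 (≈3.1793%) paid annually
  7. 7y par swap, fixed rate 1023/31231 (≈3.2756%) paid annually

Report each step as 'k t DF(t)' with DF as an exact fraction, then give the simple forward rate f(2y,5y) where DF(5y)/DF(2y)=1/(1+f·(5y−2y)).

1 1 997/1000
2 2 4839/5000
3 3 2297/2500
4 4 891/1000
5 5 1699/2000
6 6 8267/10000
7 7 3977/5000
f(2y,5y) = ((4839/5000)/(1699/2000) − 1)/(3) = 1183/25485 ≈ 4.6419%

step 1 [1y] swap r/1=3/997: DF=(1 − 3/997·(0))/(1+3/997) = 997/1000 ≈ 0.997000
step 2 [2y] swap r/1=161/9824: DF=(1 − 161/9824·(0.997000))/(1+161/9824) = 4839/5000 ≈ 0.967800
step 3 [3y] bond c/1=3/100: DF=(251327/250000 − 3/100·(0.997000+0.967800))/(1+3/100) = 2297/2500 ≈ 0.918800
step 4 [4y] zero: DF = P = 891/1000 ≈ 0.891000
step 5 [5y] swap r/1=1505/46241: DF=(1 − 1505/46241·(0.997000+0.967800+0.918800+0.891000))/(1+1505/46241) = 1699/2000 ≈ 0.849500
step 6 [6y] swap r/1=1733/54508: DF=(1 − 1733/54508·(0.997000+0.967800+0.918800+0.891000+0.849500))/(1+1733/54508) = 8267/10000 ≈ 0.826700
step 7 [7y] swap r/1=1023/31231: DF=(1 − 1023/31231·(0.997000+0.967800+0.918800+0.891000+0.849500+0.826700))/(1+1023/31231) = 3977/5000 ≈ 0.795400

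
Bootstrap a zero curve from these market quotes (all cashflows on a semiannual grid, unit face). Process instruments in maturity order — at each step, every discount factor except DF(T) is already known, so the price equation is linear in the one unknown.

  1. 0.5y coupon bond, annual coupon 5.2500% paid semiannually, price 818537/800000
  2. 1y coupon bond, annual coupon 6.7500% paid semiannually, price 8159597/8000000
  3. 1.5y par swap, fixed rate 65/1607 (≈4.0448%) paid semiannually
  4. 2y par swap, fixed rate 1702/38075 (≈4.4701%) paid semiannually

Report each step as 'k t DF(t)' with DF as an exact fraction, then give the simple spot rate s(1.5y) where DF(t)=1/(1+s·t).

1 1/2 997/1000
2 1 9541/10000
3 3/2 1883/2000
4 2 9149/10000
s(1.5y) = (1/(1883/2000) − 1)/(3/2) = 78/1883 ≈ 4.1423%

step 1 [0.5y] bond c/2=21/800: DF=(818537/800000 − 21/800·(0))/(1+21/800) = 997/1000 ≈ 0.997000
step 2 [1y] bond c/2=27/800: DF=(8159597/8000000 − 27/800·(0.997000))/(1+27/800) = 9541/10000 ≈ 0.954100
step 3 [1.5y] swap r/2=65/3214: DF=(1 − 65/3214·(0.997000+0.954100))/(1+65/3214) = 1883/2000 ≈ 0.941500
step 4 [2y] swap r/2=851/38075: DF=(1 − 851/38075·(0.997000+0.954100+0.941500))/(1+851/38075) = 9149/10000 ≈ 0.914900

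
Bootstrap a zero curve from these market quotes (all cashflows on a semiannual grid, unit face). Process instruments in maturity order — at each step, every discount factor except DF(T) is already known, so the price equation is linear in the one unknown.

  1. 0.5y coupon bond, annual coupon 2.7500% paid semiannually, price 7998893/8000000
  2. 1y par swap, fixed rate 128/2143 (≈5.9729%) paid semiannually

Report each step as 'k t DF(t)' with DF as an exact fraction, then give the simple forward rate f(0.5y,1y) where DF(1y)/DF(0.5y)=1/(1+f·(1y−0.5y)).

1 1/2 9863/10000
2 1 589/625
f(0.5y,1y) = ((9863/10000)/(589/625) − 1)/(1/2) = 439/4712 ≈ 9.3166%

step 1 [0.5y] bond c/2=11/800: DF=(7998893/8000000 − 11/800·(0))/(1+11/800) = 9863/10000 ≈ 0.986300
step 2 [1y] swap r/2=64/2143: DF=(1 − 64/2143·(0.986300))/(1+64/2143) = 589/625 ≈ 0.942400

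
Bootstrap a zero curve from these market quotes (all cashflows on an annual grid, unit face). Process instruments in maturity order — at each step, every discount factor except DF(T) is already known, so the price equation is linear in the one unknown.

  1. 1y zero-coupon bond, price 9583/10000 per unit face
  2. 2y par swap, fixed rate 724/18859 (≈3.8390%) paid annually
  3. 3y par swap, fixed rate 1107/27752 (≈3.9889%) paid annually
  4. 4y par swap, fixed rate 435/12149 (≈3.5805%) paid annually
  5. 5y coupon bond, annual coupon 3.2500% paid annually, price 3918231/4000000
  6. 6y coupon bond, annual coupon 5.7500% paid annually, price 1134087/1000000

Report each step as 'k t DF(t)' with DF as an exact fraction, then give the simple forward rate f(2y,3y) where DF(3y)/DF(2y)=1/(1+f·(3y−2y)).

1 1 9583/10000
2 2 2319/2500
3 3 8893/10000
4 4 1739/2000
5 5 417/500
6 6 8289/10000
f(2y,3y) = ((2319/2500)/(8893/10000) − 1)/(1) = 383/8893 ≈ 4.3068%

step 1 [1y] zero: DF = P = 9583/10000 ≈ 0.958300
step 2 [2y] swap r/1=724/18859: DF=(1 − 724/18859·(0.958300))/(1+724/18859) = 2319/2500 ≈ 0.927600
step 3 [3y] swap r/1=1107/27752: DF=(1 − 1107/27752·(0.958300+0.927600))/(1+1107/27752) = 8893/10000 ≈ 0.889300
step 4 [4y] swap r/1=435/12149: DF=(1 − 435/12149·(0.958300+0.927600+0.889300))/(1+435/12149) = 1739/2000 ≈ 0.869500
step 5 [5y] bond c/1=13/400: DF=(3918231/4000000 − 13/400·(0.958300+0.927600+0.889300+0.869500))/(1+13/400) = 417/500 ≈ 0.834000
step 6 [6y] bond c/1=23/400: DF=(1134087/1000000 − 23/400·(0.958300+0.927600+0.889300+0.869500+0.834000))/(1+23/400) = 8289/10000 ≈ 0.828900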